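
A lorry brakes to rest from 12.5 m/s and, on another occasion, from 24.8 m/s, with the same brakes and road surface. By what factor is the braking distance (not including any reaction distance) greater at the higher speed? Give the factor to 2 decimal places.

Factor ≈ 3.94

Braking distance d = v²/(2a), so with a fixed, d ∝ v².
Factor = (24.8/12.5)² = 1.9840² = 3.9363.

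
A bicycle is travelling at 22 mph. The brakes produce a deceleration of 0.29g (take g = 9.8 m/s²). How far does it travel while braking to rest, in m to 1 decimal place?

22 mph × 0.44704 = 9.8349 m/s.
a = 0.29 × 9.8 = 2.842 m/s².
Braking distance = v²/(2a) = 9.8349² / (2 × 2.842) = 96.725 / 5.684 = 17.017 m.

Braking distance ≈ 17.0 m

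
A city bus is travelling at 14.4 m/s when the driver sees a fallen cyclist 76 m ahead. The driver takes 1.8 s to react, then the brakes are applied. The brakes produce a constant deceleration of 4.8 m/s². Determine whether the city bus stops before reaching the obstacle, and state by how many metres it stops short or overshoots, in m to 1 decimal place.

Yes — it stops 28.5 m short of the obstacle

Reaction distance = 14.4000 × 1.8 = 25.920 m.
Braking distance = v²/(2a) = 207.360 / 9.600 = 21.600 m.
Total stopping distance = 25.920 + 21.600 = 47.520 m, vs 76 m available — it stops with 76 − 47.520 = 28.480 m to spare.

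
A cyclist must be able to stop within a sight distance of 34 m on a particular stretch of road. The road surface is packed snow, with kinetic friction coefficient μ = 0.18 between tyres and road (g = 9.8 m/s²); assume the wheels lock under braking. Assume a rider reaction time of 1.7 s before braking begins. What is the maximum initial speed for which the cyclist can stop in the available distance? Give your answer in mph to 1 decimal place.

a = μg = 0.18 × 9.8 = 1.764 m/s².
Stopping distance: v·t_r + v²/(2a) = 34 with t_r = 1.7 s and a = 1.764 m/s².
So v² + 5.998 v − 119.95 = 0.
Positive root: v = −a·t_r + √((a·t_r)² + 2a·d) = −2.999 + √(8.994 + 119.95) = 8.3564 m/s.
8.3564 m/s ÷ 0.44704 = 18.693 mph.

Maximum speed ≈ 18.7 mph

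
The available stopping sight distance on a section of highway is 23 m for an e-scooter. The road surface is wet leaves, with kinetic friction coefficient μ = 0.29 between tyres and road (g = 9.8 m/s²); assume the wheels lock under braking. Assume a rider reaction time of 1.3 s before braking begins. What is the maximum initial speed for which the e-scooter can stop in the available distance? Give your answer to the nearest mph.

Maximum speed ≈ 19 mph

a = μg = 0.29 × 9.8 = 2.842 m/s².
Stopping distance: v·t_r + v²/(2a) = 23 with t_r = 1.3 s and a = 2.842 m/s².
So v² + 7.389 v − 130.73 = 0.
Positive root: v = −a·t_r + √((a·t_r)² + 2a·d) = −3.695 + √(13.653 + 130.73) = 8.3209 m/s.
8.3209 m/s ÷ 0.44704 = 18.613 mph.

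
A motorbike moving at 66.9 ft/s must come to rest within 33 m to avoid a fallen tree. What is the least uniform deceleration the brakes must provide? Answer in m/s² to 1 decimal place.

Required deceleration ≈ 6.3 m/s²

66.9 ft/s × 0.3048 = 20.3911 m/s.
v² = 2a·d ⇒ a = v²/(2d) = 20.3911² / (2 × 33.000) = 415.797 / 66.000 = 6.3000 m/s².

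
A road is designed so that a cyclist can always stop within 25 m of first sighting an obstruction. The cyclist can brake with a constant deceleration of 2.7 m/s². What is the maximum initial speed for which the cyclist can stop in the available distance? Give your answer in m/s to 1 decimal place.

Maximum speed ≈ 11.6 m/s

v²/(2a) = d ⇒ v = √(2 × 2.700 × 25) = √135.00 = 11.6190 m/s.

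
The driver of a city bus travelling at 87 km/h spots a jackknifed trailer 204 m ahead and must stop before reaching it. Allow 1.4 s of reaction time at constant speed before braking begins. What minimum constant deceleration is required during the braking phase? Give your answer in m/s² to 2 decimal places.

87 km/h ÷ 3.6 = 24.1667 m/s.
Distance covered during reaction = 24.1667 × 1.4 = 33.833 m.
Distance available for braking: 204 − 33.833 = 170.167 m.
v² = 2a·d ⇒ a = v²/(2d) = 24.1667² / (2 × 170.167) = 584.029 / 340.334 = 1.7160 m/s².

Required deceleration ≈ 1.72 m/s²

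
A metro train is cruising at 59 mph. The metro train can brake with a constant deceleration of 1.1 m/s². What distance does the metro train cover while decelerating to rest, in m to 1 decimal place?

59 mph × 0.44704 = 26.3754 m/s.
Braking distance = v²/(2a) = 26.3754² / (2 × 1.100) = 695.662 / 2.200 = 316.210 m.

Braking distance ≈ 316.2 m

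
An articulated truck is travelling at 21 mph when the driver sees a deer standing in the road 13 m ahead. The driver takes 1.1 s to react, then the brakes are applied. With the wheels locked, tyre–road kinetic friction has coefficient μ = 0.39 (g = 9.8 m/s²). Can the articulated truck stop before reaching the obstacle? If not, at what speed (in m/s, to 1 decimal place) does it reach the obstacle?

21 mph × 0.44704 = 9.3878 m/s.
a = μg = 0.39 × 9.8 = 3.822 m/s².
Reaction distance = 9.3878 × 1.1 = 10.327 m.
Braking distance needed to stop: v²/(2a) = 88.131 / 7.644 = 11.529 m, so total needed = 10.327 + 11.529 = 21.856 m > 13 m — it cannot stop.
Distance remaining when braking begins: 13 − 10.327 = 2.673 m.
v² = v₀² − 2a·d = 88.131 − 2 × 3.822 × 2.673 = 67.699 m²/s².
v = √67.699 = 8.228 m/s.

No — it strikes the obstacle at 8.2 m/s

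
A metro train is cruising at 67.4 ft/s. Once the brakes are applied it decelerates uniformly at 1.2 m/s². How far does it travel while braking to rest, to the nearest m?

Braking distance ≈ 176 m

67.4 ft/s × 0.3048 = 20.5435 m/s.
Braking distance = v²/(2a) = 20.5435² / (2 × 1.200) = 422.035 / 2.400 = 175.848 m.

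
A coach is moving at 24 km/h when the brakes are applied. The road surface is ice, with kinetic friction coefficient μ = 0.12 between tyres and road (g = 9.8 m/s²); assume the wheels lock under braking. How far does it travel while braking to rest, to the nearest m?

Braking distance ≈ 19 m

24 km/h ÷ 3.6 = 6.6667 m/s.
a = μg = 0.12 × 9.8 = 1.176 m/s².
Braking distance = v²/(2a) = 6.6667² / (2 × 1.176) = 44.445 / 2.352 = 18.897 m.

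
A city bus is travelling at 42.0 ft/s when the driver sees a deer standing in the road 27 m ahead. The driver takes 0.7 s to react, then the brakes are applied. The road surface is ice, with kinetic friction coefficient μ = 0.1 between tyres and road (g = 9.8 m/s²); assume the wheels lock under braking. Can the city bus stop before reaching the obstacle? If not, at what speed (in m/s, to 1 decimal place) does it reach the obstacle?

No — it strikes the obstacle at 11.3 m/s

42 ft/s × 0.3048 = 12.8016 m/s.
a = μg = 0.1 × 9.8 = 0.980 m/s².
Reaction distance = 12.8016 × 0.7 = 8.961 m.
Braking distance needed to stop: v²/(2a) = 163.881 / 1.960 = 83.613 m, so total needed = 8.961 + 83.613 = 92.574 m > 27 m — it cannot stop.
Distance remaining when braking begins: 27 − 8.961 = 18.039 m.
v² = v₀² − 2a·d = 163.881 − 2 × 0.980 × 18.039 = 128.525 m²/s².
v = √128.525 = 11.337 m/s.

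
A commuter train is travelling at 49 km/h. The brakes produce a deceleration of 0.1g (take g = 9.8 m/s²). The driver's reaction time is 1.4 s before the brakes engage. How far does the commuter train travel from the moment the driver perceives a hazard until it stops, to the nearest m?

Total stopping distance ≈ 114 m

49 km/h ÷ 3.6 = 13.6111 m/s.
a = 0.1 × 9.8 = 0.980 m/s².
Reaction distance = v·t_r = 13.6111 × 1.4 = 19.056 m.
Braking distance = v²/(2a) = 13.6111² / (2 × 0.980) = 185.262 / 1.960 = 94.521 m.
Total = 19.056 + 94.521 = 113.577 m.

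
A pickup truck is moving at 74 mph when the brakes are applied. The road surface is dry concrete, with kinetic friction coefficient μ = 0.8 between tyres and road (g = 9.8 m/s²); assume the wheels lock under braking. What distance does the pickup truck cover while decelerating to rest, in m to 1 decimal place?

74 mph × 0.44704 = 33.0810 m/s.
a = μg = 0.8 × 9.8 = 7.840 m/s².
Braking distance = v²/(2a) = 33.0810² / (2 × 7.840) = 1094.353 / 15.680 = 69.793 m.

Braking distance ≈ 69.8 m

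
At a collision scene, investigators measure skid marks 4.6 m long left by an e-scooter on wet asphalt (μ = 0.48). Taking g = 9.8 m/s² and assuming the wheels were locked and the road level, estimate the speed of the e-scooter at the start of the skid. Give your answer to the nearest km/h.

Deceleration a = μg = 0.48 × 9.8 = 4.704 m/s².
v = √(2a·d) = √(2 × 4.704 × 4.6) = √43.277 = 6.5785 m/s.
= 6.5785 × 3.6 = 23.683 km/h.

Initial speed ≈ 24 km/h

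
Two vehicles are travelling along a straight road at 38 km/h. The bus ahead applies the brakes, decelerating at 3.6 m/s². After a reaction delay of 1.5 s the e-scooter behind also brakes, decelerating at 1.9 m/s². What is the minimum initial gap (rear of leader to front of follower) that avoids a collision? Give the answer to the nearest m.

38 km/h ÷ 3.6 = 10.5556 m/s.
Leader travels v²/(2a_L) = 111.421 / 7.200 = 15.475 m before stopping.
Follower covers v·t_r = 10.5556 × 1.5 = 15.833 m while reacting, then v²/(2a_F) = 111.421 / 3.800 = 29.321 m while braking, for a total of 15.833 + 29.321 = 45.154 m.
Since a_F ≤ a_L and the follower starts braking later, the follower is never slower than the leader, so the closest approach is when both have stopped.
Minimum gap = 45.154 − 15.475 = 29.679 m.

Minimum gap ≈ 30 m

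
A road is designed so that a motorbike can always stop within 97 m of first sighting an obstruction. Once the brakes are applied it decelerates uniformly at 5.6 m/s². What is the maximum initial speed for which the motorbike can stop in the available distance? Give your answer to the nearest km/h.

v²/(2a) = d ⇒ v = √(2 × 5.600 × 97) = √1086.40 = 32.9606 m/s.
32.9606 m/s × 3.6 = 118.658 km/h.

Maximum speed ≈ 119 km/h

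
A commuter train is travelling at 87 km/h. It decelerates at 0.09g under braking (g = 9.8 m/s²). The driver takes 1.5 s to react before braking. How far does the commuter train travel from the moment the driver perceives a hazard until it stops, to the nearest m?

87 km/h ÷ 3.6 = 24.1667 m/s.
a = 0.09 × 9.8 = 0.882 m/s².
Reaction distance = v·t_r = 24.1667 × 1.5 = 36.250 m.
Braking distance = v²/(2a) = 24.1667² / (2 × 0.882) = 584.029 / 1.764 = 331.082 m.
Total = 36.250 + 331.082 = 367.332 m.

Total stopping distance ≈ 367 m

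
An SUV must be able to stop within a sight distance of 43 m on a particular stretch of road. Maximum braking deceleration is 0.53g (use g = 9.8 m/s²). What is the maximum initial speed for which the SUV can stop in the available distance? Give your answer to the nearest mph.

a = 0.53 × 9.8 = 5.194 m/s².
v²/(2a) = d ⇒ v = √(2 × 5.194 × 43) = √446.68 = 21.1348 m/s.
21.1348 m/s ÷ 0.44704 = 47.277 mph.

Maximum speed ≈ 47 mph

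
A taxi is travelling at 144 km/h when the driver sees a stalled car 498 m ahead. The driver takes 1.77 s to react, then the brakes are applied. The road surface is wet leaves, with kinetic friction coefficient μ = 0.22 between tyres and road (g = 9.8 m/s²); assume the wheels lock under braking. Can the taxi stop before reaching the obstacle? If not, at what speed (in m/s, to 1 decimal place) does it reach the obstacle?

Yes — it stops about 56.1 m short of the obstacle, so it never reaches it

144 km/h ÷ 3.6 = 40.0000 m/s.
a = μg = 0.22 × 9.8 = 2.156 m/s².
Reaction distance = 40.0000 × 1.77 = 70.800 m.
Braking distance = v²/(2a) = 1600.000 / 4.312 = 371.058 m.
Total stopping distance = 70.800 + 371.058 = 441.858 m, vs 498 m available — it stops with 498 − 441.858 = 56.142 m to spare.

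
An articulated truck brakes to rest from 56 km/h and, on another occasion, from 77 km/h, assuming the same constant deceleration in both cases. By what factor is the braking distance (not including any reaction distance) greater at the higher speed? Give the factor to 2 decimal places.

Braking distance d = v²/(2a), so with a fixed, d ∝ v².
Factor = (77/56)² = 1.3750² = 1.8906.

Factor ≈ 1.89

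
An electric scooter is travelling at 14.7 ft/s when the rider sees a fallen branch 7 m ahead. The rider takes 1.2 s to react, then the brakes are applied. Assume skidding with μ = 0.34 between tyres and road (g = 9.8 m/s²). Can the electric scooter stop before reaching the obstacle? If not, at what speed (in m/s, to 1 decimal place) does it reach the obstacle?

14.7 ft/s × 0.3048 = 4.4806 m/s.
a = μg = 0.34 × 9.8 = 3.332 m/s².
Reaction distance = 4.4806 × 1.2 = 5.377 m.
Braking distance needed to stop: v²/(2a) = 20.076 / 6.664 = 3.013 m, so total needed = 5.377 + 3.013 = 8.390 m > 7 m — it cannot stop.
Distance remaining when braking begins: 7 − 5.377 = 1.623 m.
v² = v₀² − 2a·d = 20.076 − 2 × 3.332 × 1.623 = 9.260 m²/s².
v = √9.260 = 3.043 m/s.

No — it strikes the obstacle at 3.0 m/s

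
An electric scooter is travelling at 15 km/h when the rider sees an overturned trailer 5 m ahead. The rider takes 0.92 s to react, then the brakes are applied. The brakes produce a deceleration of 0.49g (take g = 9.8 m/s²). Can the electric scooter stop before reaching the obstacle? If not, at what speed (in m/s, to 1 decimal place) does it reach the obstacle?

No — it strikes the obstacle at 2.5 m/s

15 km/h ÷ 3.6 = 4.1667 m/s.
a = 0.49 × 9.8 = 4.802 m/s².
Reaction distance = 4.1667 × 0.92 = 3.833 m.
Braking distance needed to stop: v²/(2a) = 17.361 / 9.604 = 1.808 m, so total needed = 3.833 + 1.808 = 5.641 m > 5 m — it cannot stop.
Distance remaining when braking begins: 5 − 3.833 = 1.167 m.
v² = v₀² − 2a·d = 17.361 − 2 × 4.802 × 1.167 = 6.153 m²/s².
v = √6.153 = 2.481 m/s.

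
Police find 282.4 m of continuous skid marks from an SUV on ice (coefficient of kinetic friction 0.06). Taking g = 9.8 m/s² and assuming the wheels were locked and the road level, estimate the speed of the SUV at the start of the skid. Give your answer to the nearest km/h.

Deceleration a = μg = 0.06 × 9.8 = 0.588 m/s².
v = √(2a·d) = √(2 × 0.588 × 282.4) = √332.102 = 18.2237 m/s.
= 18.2237 × 3.6 = 65.605 km/h.

Initial speed ≈ 66 km/h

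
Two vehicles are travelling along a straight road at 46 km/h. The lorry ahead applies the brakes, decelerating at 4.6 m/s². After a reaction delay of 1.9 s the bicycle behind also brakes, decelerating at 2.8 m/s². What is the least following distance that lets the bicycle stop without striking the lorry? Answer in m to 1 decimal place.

46 km/h ÷ 3.6 = 12.7778 m/s.
Leader travels v²/(2a_L) = 163.272 / 9.200 = 17.747 m before stopping.
Follower covers v·t_r = 12.7778 × 1.9 = 24.278 m while reacting, then v²/(2a_F) = 163.272 / 5.600 = 29.156 m while braking, for a total of 24.278 + 29.156 = 53.434 m.
Since a_F ≤ a_L and the follower starts braking later, the follower is never slower than the leader, so the closest approach is when both have stopped.
Minimum gap = 53.434 − 17.747 = 35.687 m.

Minimum gap ≈ 35.7 m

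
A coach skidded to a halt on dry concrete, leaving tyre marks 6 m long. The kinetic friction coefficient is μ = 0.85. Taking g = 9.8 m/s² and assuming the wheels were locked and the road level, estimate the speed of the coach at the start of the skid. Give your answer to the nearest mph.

Deceleration a = μg = 0.85 × 9.8 = 8.330 m/s².
v = √(2a·d) = √(2 × 8.330 × 6) = √99.960 = 9.9980 m/s.
= 9.9980 ÷ 0.44704 = 22.365 mph.

Initial speed ≈ 22 mph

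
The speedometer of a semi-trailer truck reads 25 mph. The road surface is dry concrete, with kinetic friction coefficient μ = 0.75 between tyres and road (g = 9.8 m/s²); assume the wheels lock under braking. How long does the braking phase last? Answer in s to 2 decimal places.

Braking time ≈ 1.52 s

25 mph × 0.44704 = 11.1760 m/s.
a = μg = 0.75 × 9.8 = 7.350 m/s².
Braking time = v/a = 11.1760 / 7.350 = 1.521 s.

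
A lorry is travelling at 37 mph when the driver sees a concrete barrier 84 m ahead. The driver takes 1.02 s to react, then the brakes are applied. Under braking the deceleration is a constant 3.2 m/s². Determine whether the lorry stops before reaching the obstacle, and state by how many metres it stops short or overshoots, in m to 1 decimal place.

37 mph × 0.44704 = 16.5405 m/s.
Reaction distance = 16.5405 × 1.02 = 16.871 m.
Braking distance = v²/(2a) = 273.588 / 6.400 = 42.748 m.
Total stopping distance = 16.871 + 42.748 = 59.619 m, vs 84 m available — it stops with 84 − 59.619 = 24.381 m to spare.

Yes — it stops 24.4 m short of the obstacle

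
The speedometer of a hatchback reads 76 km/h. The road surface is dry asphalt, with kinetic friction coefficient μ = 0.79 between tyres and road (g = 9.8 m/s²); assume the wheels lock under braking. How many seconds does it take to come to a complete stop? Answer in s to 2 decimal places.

Braking time ≈ 2.73 s

76 km/h ÷ 3.6 = 21.1111 m/s.
a = μg = 0.79 × 9.8 = 7.742 m/s².
Braking time = v/a = 21.1111 / 7.742 = 2.727 s.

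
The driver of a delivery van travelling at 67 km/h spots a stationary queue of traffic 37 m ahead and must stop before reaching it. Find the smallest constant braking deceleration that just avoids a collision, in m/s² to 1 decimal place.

Required deceleration ≈ 4.7 m/s²

67 km/h ÷ 3.6 = 18.6111 m/s.
v² = 2a·d ⇒ a = v²/(2d) = 18.6111² / (2 × 37.000) = 346.373 / 74.000 = 4.6807 m/s².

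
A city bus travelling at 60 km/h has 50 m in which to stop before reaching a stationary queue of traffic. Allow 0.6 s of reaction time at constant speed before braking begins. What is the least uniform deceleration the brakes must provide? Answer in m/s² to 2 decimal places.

60 km/h ÷ 3.6 = 16.6667 m/s.
Distance covered during reaction = 16.6667 × 0.6 = 10.000 m.
Distance available for braking: 50 − 10.000 = 40.000 m.
v² = 2a·d ⇒ a = v²/(2d) = 16.6667² / (2 × 40.000) = 277.779 / 80.000 = 3.4722 m/s².

Required deceleration ≈ 3.47 m/s²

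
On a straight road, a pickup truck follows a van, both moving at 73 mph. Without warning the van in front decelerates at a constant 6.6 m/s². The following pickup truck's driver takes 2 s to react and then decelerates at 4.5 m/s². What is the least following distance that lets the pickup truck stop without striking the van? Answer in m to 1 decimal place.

Minimum gap ≈ 102.9 m

73 mph × 0.44704 = 32.6339 m/s.
Leader travels v²/(2a_L) = 1064.971 / 13.200 = 80.680 m before stopping.
Follower covers v·t_r = 32.6339 × 2 = 65.268 m while reacting, then v²/(2a_F) = 1064.971 / 9.000 = 118.330 m while braking, for a total of 65.268 + 118.330 = 183.598 m.
Since a_F ≤ a_L and the follower starts braking later, the follower is never slower than the leader, so the closest approach is when both have stopped.
Minimum gap = 183.598 − 80.680 = 102.918 m.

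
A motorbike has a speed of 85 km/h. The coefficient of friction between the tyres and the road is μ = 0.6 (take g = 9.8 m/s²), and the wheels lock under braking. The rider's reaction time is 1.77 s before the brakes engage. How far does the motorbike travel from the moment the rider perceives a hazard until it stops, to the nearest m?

85 km/h ÷ 3.6 = 23.6111 m/s.
a = μg = 0.6 × 9.8 = 5.880 m/s².
Reaction distance = v·t_r = 23.6111 × 1.77 = 41.792 m.
Braking distance = v²/(2a) = 23.6111² / (2 × 5.880) = 557.484 / 11.760 = 47.405 m.
Total = 41.792 + 47.405 = 89.197 m.

Total stopping distance ≈ 89 m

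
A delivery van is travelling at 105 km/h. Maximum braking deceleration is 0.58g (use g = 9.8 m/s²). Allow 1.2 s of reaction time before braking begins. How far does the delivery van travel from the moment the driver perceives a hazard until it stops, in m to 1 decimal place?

105 km/h ÷ 3.6 = 29.1667 m/s.
a = 0.58 × 9.8 = 5.684 m/s².
Reaction distance = v·t_r = 29.1667 × 1.2 = 35.000 m.
Braking distance = v²/(2a) = 29.1667² / (2 × 5.684) = 850.696 / 11.368 = 74.833 m.
Total = 35.000 + 74.833 = 109.833 m.

Total stopping distance ≈ 109.8 m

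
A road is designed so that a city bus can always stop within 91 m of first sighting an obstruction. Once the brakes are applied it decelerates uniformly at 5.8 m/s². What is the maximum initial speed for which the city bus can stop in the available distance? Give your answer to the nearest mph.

v²/(2a) = d ⇒ v = √(2 × 5.800 × 91) = √1055.60 = 32.4900 m/s.
32.4900 m/s ÷ 0.44704 = 72.678 mph.

Maximum speed ≈ 73 mph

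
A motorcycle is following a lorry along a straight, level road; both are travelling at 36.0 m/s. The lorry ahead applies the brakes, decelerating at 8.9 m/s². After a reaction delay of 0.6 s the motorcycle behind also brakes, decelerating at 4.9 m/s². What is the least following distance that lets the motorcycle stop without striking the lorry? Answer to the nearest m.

Minimum gap ≈ 81 m

Leader travels v²/(2a_L) = 1296.000 / 17.800 = 72.809 m before stopping.
Follower covers v·t_r = 36.0000 × 0.6 = 21.600 m while reacting, then v²/(2a_F) = 1296.000 / 9.800 = 132.245 m while braking, for a total of 21.600 + 132.245 = 153.845 m.
Since a_F ≤ a_L and the follower starts braking later, the follower is never slower than the leader, so the closest approach is when both have stopped.
Minimum gap = 153.845 − 72.809 = 81.036 m.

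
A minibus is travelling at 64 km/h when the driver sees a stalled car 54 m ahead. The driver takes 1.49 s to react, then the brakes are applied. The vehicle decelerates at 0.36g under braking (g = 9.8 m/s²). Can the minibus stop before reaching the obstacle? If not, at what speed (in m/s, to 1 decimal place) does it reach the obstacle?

64 km/h ÷ 3.6 = 17.7778 m/s.
a = 0.36 × 9.8 = 3.528 m/s².
Reaction distance = 17.7778 × 1.49 = 26.489 m.
Braking distance needed to stop: v²/(2a) = 316.050 / 7.056 = 44.792 m, so total needed = 26.489 + 44.792 = 71.281 m > 54 m — it cannot stop.
Distance remaining when braking begins: 54 − 26.489 = 27.511 m.
v² = v₀² − 2a·d = 316.050 − 2 × 3.528 × 27.511 = 121.932 m²/s².
v = √121.932 = 11.042 m/s.

No — it strikes the obstacle at 11.0 m/s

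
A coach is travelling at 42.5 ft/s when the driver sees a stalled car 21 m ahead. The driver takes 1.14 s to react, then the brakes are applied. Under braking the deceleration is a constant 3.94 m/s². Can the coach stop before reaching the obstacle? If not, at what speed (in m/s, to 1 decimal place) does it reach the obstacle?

42.5 ft/s × 0.3048 = 12.9540 m/s.
Reaction distance = 12.9540 × 1.14 = 14.768 m.
Braking distance needed to stop: v²/(2a) = 167.806 / 7.880 = 21.295 m, so total needed = 14.768 + 21.295 = 36.063 m > 21 m — it cannot stop.
Distance remaining when braking begins: 21 − 14.768 = 6.232 m.
v² = v₀² − 2a·d = 167.806 − 2 × 3.940 × 6.232 = 118.698 m²/s².
v = √118.698 = 10.895 m/s.

No — it strikes the obstacle at 10.9 m/s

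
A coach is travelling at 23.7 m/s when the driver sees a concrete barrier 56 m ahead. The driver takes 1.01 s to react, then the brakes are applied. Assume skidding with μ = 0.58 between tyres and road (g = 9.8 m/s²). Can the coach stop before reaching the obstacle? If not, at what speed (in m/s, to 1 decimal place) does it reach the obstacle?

a = μg = 0.58 × 9.8 = 5.684 m/s².
Reaction distance = 23.7000 × 1.01 = 23.937 m.
Braking distance needed to stop: v²/(2a) = 561.690 / 11.368 = 49.410 m, so total needed = 23.937 + 49.410 = 73.347 m > 56 m — it cannot stop.
Distance remaining when braking begins: 56 − 23.937 = 32.063 m.
v² = v₀² − 2a·d = 561.690 − 2 × 5.684 × 32.063 = 197.198 m²/s².
v = √197.198 = 14.043 m/s.

No — it strikes the obstacle at 14.0 m/s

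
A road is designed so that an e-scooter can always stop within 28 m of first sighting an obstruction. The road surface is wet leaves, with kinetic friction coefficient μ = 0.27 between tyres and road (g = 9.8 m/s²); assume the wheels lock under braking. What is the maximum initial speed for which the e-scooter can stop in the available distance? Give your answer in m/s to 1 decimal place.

Maximum speed ≈ 12.2 m/s

a = μg = 0.27 × 9.8 = 2.646 m/s².
v²/(2a) = d ⇒ v = √(2 × 2.646 × 28) = √148.18 = 12.1729 m/s.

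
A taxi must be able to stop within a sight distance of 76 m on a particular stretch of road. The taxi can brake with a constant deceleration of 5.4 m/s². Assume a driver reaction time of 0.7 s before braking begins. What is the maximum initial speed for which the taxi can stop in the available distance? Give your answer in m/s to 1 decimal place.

Maximum speed ≈ 25.1 m/s

Stopping distance: v·t_r + v²/(2a) = 76 with t_r = 0.7 s and a = 5.400 m/s².
So v² + 7.560 v − 820.80 = 0.
Positive root: v = −a·t_r + √((a·t_r)² + 2a·d) = −3.780 + √(14.288 + 820.80) = 25.1179 m/s.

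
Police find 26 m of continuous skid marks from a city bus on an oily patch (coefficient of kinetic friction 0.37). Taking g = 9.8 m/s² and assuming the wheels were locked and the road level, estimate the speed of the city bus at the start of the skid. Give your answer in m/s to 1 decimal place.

Deceleration a = μg = 0.37 × 9.8 = 3.626 m/s².
v = √(2a·d) = √(2 × 3.626 × 26) = √188.552 = 13.7314 m/s.

Initial speed ≈ 13.7 m/s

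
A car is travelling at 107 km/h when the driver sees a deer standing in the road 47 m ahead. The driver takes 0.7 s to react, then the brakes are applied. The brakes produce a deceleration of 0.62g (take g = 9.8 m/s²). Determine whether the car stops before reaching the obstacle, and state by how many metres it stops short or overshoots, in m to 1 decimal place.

No — it overshoots by 46.5 m

107 km/h ÷ 3.6 = 29.7222 m/s.
a = 0.62 × 9.8 = 6.076 m/s².
Reaction distance = 29.7222 × 0.7 = 20.806 m.
Braking distance = v²/(2a) = 883.409 / 12.152 = 72.697 m.
Total stopping distance = 20.806 + 72.697 = 93.503 m, vs 47 m available — it cannot stop in time and overshoots by 93.503 − 47 = 46.503 m.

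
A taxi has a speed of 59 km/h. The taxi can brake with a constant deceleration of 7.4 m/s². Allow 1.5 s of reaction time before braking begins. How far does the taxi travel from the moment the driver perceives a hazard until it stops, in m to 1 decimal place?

Total stopping distance ≈ 42.7 m

59 km/h ÷ 3.6 = 16.3889 m/s.
Reaction distance = v·t_r = 16.3889 × 1.5 = 24.583 m.
Braking distance = v²/(2a) = 16.3889² / (2 × 7.400) = 268.596 / 14.800 = 18.148 m.
Total = 24.583 + 18.148 = 42.731 m.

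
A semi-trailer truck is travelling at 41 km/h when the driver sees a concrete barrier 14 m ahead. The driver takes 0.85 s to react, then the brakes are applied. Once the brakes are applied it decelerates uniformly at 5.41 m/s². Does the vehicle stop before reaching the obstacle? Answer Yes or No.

No

41 km/h ÷ 3.6 = 11.3889 m/s.
Reaction distance = 11.3889 × 0.85 = 9.681 m.
Braking distance = v²/(2a) = 129.707 / 10.820 = 11.988 m.
Total stopping distance = 9.681 + 11.988 = 21.669 m, vs 14 m available — it cannot stop in time and overshoots by 21.669 − 14 = 7.669 m.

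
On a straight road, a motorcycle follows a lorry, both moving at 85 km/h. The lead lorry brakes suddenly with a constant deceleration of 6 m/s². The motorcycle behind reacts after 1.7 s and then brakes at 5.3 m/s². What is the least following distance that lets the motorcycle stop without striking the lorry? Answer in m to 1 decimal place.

Minimum gap ≈ 46.3 m

85 km/h ÷ 3.6 = 23.6111 m/s.
Leader travels v²/(2a_L) = 557.484 / 12.000 = 46.457 m before stopping.
Follower covers v·t_r = 23.6111 × 1.7 = 40.139 m while reacting, then v²/(2a_F) = 557.484 / 10.600 = 52.593 m while braking, for a total of 40.139 + 52.593 = 92.732 m.
Since a_F ≤ a_L and the follower starts braking later, the follower is never slower than the leader, so the closest approach is when both have stopped.
Minimum gap = 92.732 − 46.457 = 46.275 m.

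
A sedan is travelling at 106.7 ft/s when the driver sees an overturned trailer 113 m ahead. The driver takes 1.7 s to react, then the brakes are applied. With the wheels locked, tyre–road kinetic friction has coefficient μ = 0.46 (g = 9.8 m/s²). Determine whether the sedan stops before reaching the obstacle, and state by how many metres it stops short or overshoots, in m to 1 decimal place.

106.7 ft/s × 0.3048 = 32.5222 m/s.
a = μg = 0.46 × 9.8 = 4.508 m/s².
Reaction distance = 32.5222 × 1.7 = 55.288 m.
Braking distance = v²/(2a) = 1057.693 / 9.016 = 117.313 m.
Total stopping distance = 55.288 + 117.313 = 172.601 m, vs 113 m available — it cannot stop in time and overshoots by 172.601 − 113 = 59.601 m.

No — it overshoots by 59.6 m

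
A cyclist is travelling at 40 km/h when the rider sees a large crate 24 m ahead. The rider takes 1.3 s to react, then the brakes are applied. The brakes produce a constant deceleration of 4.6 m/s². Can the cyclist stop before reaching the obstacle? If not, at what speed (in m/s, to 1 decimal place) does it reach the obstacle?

40 km/h ÷ 3.6 = 11.1111 m/s.
Reaction distance = 11.1111 × 1.3 = 14.444 m.
Braking distance needed to stop: v²/(2a) = 123.457 / 9.200 = 13.419 m, so total needed = 14.444 + 13.419 = 27.863 m > 24 m — it cannot stop.
Distance remaining when braking begins: 24 − 14.444 = 9.556 m.
v² = v₀² − 2a·d = 123.457 − 2 × 4.600 × 9.556 = 35.542 m²/s².
v = √35.542 = 5.962 m/s.

No — it strikes the obstacle at 6.0 m/s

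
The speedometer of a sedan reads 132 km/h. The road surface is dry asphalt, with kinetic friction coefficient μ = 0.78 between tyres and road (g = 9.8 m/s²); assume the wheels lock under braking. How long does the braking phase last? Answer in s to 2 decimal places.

132 km/h ÷ 3.6 = 36.6667 m/s.
a = μg = 0.78 × 9.8 = 7.644 m/s².
Braking time = v/a = 36.6667 / 7.644 = 4.797 s.

Braking time ≈ 4.80 s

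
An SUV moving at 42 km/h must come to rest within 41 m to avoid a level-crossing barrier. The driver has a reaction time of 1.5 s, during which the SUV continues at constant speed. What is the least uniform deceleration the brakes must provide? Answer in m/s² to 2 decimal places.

Required deceleration ≈ 2.90 m/s²

42 km/h ÷ 3.6 = 11.6667 m/s.
Distance covered during reaction = 11.6667 × 1.5 = 17.500 m.
Distance available for braking: 41 − 17.500 = 23.500 m.
v² = 2a·d ⇒ a = v²/(2d) = 11.6667² / (2 × 23.500) = 136.112 / 47.000 = 2.8960 m/s².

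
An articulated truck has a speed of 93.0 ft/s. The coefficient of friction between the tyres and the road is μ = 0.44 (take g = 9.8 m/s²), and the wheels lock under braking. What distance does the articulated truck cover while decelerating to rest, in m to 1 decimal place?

93 ft/s × 0.3048 = 28.3464 m/s.
a = μg = 0.44 × 9.8 = 4.312 m/s².
Braking distance = v²/(2a) = 28.3464² / (2 × 4.312) = 803.518 / 8.624 = 93.172 m.

Braking distance ≈ 93.2 m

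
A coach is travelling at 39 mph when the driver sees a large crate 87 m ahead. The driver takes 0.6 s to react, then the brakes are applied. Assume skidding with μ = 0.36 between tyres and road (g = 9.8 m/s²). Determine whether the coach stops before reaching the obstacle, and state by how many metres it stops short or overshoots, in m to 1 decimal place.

39 mph × 0.44704 = 17.4346 m/s.
a = μg = 0.36 × 9.8 = 3.528 m/s².
Reaction distance = 17.4346 × 0.6 = 10.461 m.
Braking distance = v²/(2a) = 303.965 / 7.056 = 43.079 m.
Total stopping distance = 10.461 + 43.079 = 53.540 m, vs 87 m available — it stops with 87 − 53.540 = 33.460 m to spare.

Yes — it stops 33.5 m short of the obstacle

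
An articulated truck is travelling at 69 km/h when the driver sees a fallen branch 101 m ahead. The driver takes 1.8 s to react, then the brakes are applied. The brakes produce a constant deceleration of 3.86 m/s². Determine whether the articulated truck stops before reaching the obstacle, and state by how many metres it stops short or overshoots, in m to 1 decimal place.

69 km/h ÷ 3.6 = 19.1667 m/s.
Reaction distance = 19.1667 × 1.8 = 34.500 m.
Braking distance = v²/(2a) = 367.362 / 7.720 = 47.586 m.
Total stopping distance = 34.500 + 47.586 = 82.086 m, vs 101 m available — it stops with 101 − 82.086 = 18.914 m to spare.

Yes — it stops 18.9 m short of the obstacle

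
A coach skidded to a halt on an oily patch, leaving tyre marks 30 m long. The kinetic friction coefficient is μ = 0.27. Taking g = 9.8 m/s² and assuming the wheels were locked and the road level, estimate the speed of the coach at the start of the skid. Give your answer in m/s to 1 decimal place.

Initial speed ≈ 12.6 m/s

Deceleration a = μg = 0.27 × 9.8 = 2.646 m/s².
v = √(2a·d) = √(2 × 2.646 × 30) = √158.760 = 12.6000 m/s.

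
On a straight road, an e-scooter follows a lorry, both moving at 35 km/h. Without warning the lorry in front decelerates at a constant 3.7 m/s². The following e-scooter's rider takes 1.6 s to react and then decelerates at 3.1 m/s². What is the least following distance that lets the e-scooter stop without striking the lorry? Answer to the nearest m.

Minimum gap ≈ 18 m

35 km/h ÷ 3.6 = 9.7222 m/s.
Leader travels v²/(2a_L) = 94.521 / 7.400 = 12.773 m before stopping.
Follower covers v·t_r = 9.7222 × 1.6 = 15.556 m while reacting, then v²/(2a_F) = 94.521 / 6.200 = 15.245 m while braking, for a total of 15.556 + 15.245 = 30.801 m.
Since a_F ≤ a_L and the follower starts braking later, the follower is never slower than the leader, so the closest approach is when both have stopped.
Minimum gap = 30.801 − 12.773 = 18.028 m.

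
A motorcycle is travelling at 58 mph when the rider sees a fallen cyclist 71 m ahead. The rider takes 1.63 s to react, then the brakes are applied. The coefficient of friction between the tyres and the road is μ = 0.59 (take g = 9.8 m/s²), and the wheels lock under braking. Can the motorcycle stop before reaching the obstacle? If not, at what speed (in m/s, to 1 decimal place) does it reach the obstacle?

No — it strikes the obstacle at 18.4 m/s

58 mph × 0.44704 = 25.9283 m/s.
a = μg = 0.59 × 9.8 = 5.782 m/s².
Reaction distance = 25.9283 × 1.63 = 42.263 m.
Braking distance needed to stop: v²/(2a) = 672.277 / 11.564 = 58.135 m, so total needed = 42.263 + 58.135 = 100.398 m > 71 m — it cannot stop.
Distance remaining when braking begins: 71 − 42.263 = 28.737 m.
v² = v₀² − 2a·d = 672.277 − 2 × 5.782 × 28.737 = 339.962 m²/s².
v = √339.962 = 18.438 m/s.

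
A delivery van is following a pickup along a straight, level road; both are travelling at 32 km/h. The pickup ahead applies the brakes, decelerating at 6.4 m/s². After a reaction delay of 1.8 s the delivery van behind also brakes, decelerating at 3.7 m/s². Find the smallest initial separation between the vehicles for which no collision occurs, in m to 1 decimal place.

32 km/h ÷ 3.6 = 8.8889 m/s.
Leader travels v²/(2a_L) = 79.013 / 12.800 = 6.173 m before stopping.
Follower covers v·t_r = 8.8889 × 1.8 = 16.000 m while reacting, then v²/(2a_F) = 79.013 / 7.400 = 10.677 m while braking, for a total of 16.000 + 10.677 = 26.677 m.
Since a_F ≤ a_L and the follower starts braking later, the follower is never slower than the leader, so the closest approach is when both have stopped.
Minimum gap = 26.677 − 6.173 = 20.504 m.

Minimum gap ≈ 20.5 m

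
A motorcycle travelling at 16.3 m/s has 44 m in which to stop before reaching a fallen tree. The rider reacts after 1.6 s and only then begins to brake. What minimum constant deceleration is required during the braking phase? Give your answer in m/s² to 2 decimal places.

Required deceleration ≈ 7.41 m/s²

Distance covered during reaction = 16.3000 × 1.6 = 26.080 m.
Distance available for braking: 44 − 26.080 = 17.920 m.
v² = 2a·d ⇒ a = v²/(2d) = 16.3000² / (2 × 17.920) = 265.690 / 35.840 = 7.4132 m/s².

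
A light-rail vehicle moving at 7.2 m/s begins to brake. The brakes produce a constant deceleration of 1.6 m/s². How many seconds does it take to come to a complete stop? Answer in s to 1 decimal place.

Braking time = v/a = 7.2000 / 1.600 = 4.500 s.

Braking time ≈ 4.5 s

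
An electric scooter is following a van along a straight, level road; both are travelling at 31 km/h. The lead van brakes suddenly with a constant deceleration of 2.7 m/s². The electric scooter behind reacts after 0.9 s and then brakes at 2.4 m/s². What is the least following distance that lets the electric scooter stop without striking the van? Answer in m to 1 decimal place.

Minimum gap ≈ 9.5 m

31 km/h ÷ 3.6 = 8.6111 m/s.
Leader travels v²/(2a_L) = 74.151 / 5.400 = 13.732 m before stopping.
Follower covers v·t_r = 8.6111 × 0.9 = 7.750 m while reacting, then v²/(2a_F) = 74.151 / 4.800 = 15.448 m while braking, for a total of 7.750 + 15.448 = 23.198 m.
Since a_F ≤ a_L and the follower starts braking later, the follower is never slower than the leader, so the closest approach is when both have stopped.
Minimum gap = 23.198 − 13.732 = 9.466 m.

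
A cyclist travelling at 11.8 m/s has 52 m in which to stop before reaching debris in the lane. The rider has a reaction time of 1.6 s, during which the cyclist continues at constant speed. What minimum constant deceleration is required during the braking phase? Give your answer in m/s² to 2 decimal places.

Distance covered during reaction = 11.8000 × 1.6 = 18.880 m.
Distance available for braking: 52 − 18.880 = 33.120 m.
v² = 2a·d ⇒ a = v²/(2d) = 11.8000² / (2 × 33.120) = 139.240 / 66.240 = 2.1021 m/s².

Required deceleration ≈ 2.10 m/s²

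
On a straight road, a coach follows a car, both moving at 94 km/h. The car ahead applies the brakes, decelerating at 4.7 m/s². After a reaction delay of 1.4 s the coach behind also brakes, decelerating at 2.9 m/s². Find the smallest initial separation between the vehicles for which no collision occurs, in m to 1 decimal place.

Minimum gap ≈ 81.6 m

94 km/h ÷ 3.6 = 26.1111 m/s.
Leader travels v²/(2a_L) = 681.790 / 9.400 = 72.531 m before stopping.
Follower covers v·t_r = 26.1111 × 1.4 = 36.556 m while reacting, then v²/(2a_F) = 681.790 / 5.800 = 117.550 m while braking, for a total of 36.556 + 117.550 = 154.106 m.
Since a_F ≤ a_L and the follower starts braking later, the follower is never slower than the leader, so the closest approach is when both have stopped.
Minimum gap = 154.106 − 72.531 = 81.575 m.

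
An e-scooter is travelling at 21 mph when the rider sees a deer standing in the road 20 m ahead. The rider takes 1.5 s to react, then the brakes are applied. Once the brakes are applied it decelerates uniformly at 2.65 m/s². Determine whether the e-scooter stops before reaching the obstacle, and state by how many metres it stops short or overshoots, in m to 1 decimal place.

21 mph × 0.44704 = 9.3878 m/s.
Reaction distance = 9.3878 × 1.5 = 14.082 m.
Braking distance = v²/(2a) = 88.131 / 5.300 = 16.628 m.
Total stopping distance = 14.082 + 16.628 = 30.710 m, vs 20 m available — it cannot stop in time and overshoots by 30.710 − 20 = 10.710 m.

No — it overshoots by 10.7 m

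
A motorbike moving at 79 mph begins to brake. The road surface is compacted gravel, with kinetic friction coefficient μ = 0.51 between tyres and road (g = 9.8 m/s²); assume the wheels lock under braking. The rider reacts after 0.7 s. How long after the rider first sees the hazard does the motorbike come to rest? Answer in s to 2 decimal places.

79 mph × 0.44704 = 35.3162 m/s.
a = μg = 0.51 × 9.8 = 4.998 m/s².
Braking time = v/a = 35.3162 / 4.998 = 7.066 s.
Total = 0.7 + 7.066 = 7.766 s.

Total time ≈ 7.77 s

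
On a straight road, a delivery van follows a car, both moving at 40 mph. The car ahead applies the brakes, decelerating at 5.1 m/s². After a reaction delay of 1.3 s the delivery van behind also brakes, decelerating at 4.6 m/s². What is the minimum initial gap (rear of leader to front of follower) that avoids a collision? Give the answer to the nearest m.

Minimum gap ≈ 27 m

40 mph × 0.44704 = 17.8816 m/s.
Leader travels v²/(2a_L) = 319.752 / 10.200 = 31.348 m before stopping.
Follower covers v·t_r = 17.8816 × 1.3 = 23.246 m while reacting, then v²/(2a_F) = 319.752 / 9.200 = 34.756 m while braking, for a total of 23.246 + 34.756 = 58.002 m.
Since a_F ≤ a_L and the follower starts braking later, the follower is never slower than the leader, so the closest approach is when both have stopped.
Minimum gap = 58.002 − 31.348 = 26.654 m.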